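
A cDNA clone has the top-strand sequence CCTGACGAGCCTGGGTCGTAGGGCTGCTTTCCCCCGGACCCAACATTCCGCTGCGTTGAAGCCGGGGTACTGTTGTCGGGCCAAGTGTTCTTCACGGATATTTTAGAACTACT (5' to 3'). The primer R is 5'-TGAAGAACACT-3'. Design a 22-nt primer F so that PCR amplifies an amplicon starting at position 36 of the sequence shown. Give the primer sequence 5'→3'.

5'-GGACCCAACATTCCGCTGCGTT-3'

The reverse primer's reverse complement AGTGTTCTTCA matches the template at positions 84–94; the product starts at position 36.
The forward primer is identical to the top strand over positions 36–57: GGACCCAACATTCCGCTGCGTT.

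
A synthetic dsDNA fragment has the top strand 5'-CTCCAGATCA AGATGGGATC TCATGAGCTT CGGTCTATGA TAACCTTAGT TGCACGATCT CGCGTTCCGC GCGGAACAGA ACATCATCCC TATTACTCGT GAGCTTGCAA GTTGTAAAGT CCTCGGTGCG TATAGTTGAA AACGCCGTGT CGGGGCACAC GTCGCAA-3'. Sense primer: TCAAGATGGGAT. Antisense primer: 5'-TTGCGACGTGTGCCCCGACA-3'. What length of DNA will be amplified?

160 bp

The forward primer matches the template at positions 8–19.
Taking the reverse complement of TTGCGACGTGTGCCCCGACA gives TGTCGGGGCACACGTCGCAA, found at positions 148–167 on the template; the primer anneals here to the top strand with its 3' end pointing upstream.
The product runs from position 8 to position 167, so its length is 167 − 8 + 1 = 160 bp.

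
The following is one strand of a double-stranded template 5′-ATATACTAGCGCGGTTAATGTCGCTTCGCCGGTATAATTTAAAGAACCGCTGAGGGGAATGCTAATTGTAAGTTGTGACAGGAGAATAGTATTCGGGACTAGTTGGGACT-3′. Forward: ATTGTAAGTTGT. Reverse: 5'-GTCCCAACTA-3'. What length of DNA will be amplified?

45 bp

Forward primer ATTGTAAGTTGT is found on the top strand at positions 65–76.
Reverse complement of the reverse primer: TAGTTGGGAC. This occurs on the top strand at positions 100–109.
Product length = (reverse-primer end) − (forward-primer start) + 1 = 109 − 65 + 1 = 45 bp.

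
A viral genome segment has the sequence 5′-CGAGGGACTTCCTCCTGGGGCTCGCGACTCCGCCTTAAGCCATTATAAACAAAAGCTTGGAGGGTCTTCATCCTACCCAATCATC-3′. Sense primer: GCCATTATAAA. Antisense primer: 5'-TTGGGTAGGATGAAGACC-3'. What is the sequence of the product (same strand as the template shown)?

The forward primer matches the template at positions 39–49.
The reverse primer's reverse complement is GGTCTTCATCCTACCCAA, which matches the template at positions 63–80.
The product is the template from position 39 through 80 (42 bp).

5'-GCCATTATAAACAAAAGCTTGGAGGGTCTTCATCCTACCCAA-3'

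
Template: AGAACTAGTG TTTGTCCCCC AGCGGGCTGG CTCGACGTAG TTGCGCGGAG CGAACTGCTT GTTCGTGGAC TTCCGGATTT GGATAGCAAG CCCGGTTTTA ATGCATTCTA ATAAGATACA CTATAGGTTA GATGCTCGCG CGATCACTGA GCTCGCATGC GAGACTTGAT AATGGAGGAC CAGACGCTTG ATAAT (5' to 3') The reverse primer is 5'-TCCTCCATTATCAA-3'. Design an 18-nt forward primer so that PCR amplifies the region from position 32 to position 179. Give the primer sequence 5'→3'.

The reverse primer's reverse complement TTGATAATGGAGGA matches the template at positions 166–179; the product starts at position 32.
The forward primer is identical to the top strand over positions 32–49: TCGACGTAGTTGCGCGGA.

5'-TCGACGTAGTTGCGCGGA-3'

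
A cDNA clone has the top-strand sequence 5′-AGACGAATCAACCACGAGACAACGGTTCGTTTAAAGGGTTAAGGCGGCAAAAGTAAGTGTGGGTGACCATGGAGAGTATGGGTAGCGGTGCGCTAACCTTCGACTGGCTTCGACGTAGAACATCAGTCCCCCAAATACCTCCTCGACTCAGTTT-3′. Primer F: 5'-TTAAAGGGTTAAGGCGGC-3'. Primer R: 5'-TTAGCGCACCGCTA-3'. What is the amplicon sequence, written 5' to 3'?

The forward primer matches the template at positions 31–48.
Taking the reverse complement of TTAGCGCACCGCTA gives TAGCGGTGCGCTAA, found at positions 83–96 on the template; the primer anneals here to the top strand with its 3' end pointing upstream.
The product is the template from position 31 through 96 (66 bp).

5'-TTAAAGGGTTAAGGCGGCAAAAGTAAGTGTGGGTGACCATGGAGAGTATGGGTAGCGGTGCGCTAA-3'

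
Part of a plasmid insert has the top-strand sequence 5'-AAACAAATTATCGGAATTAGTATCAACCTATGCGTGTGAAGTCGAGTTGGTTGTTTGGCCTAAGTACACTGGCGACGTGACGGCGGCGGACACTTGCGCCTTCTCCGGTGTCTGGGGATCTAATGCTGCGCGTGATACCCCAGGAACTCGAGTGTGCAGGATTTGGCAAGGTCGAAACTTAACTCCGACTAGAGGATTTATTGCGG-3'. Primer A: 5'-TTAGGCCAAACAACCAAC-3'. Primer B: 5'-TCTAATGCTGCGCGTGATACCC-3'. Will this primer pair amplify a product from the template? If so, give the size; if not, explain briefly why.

No product — the primers' 3' ends point away from each other.

Primer A (TTAGGCCAAACAACCAAC) has reverse complement GTTGGTTGTTTGGCCTAA, which matches the top strand at positions 46–63; primer A anneals to the top strand there with its 3' end pointing upstream toward position 46.
Primer B (TCTAATGCTGCGCGTGATACCC) matches the top strand directly at positions 119–140; it anneals to the bottom strand with its 3' end pointing downstream toward position 140.
The 3' ends diverge (primer A extends toward position 1, primer B toward position 206), so the primers never converge on a shared product.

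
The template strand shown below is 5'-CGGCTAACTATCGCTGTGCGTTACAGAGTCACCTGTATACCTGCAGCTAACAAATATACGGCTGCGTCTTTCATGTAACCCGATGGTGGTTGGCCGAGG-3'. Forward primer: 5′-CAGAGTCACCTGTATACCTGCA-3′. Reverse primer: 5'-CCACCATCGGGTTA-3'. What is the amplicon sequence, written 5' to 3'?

The forward primer matches the template at positions 24–45.
Taking the reverse complement of CCACCATCGGGTTA gives TAACCCGATGGTGG, found at positions 76–89 on the template; the primer anneals here to the top strand with its 3' end pointing upstream.
The product is the template from position 24 through 89 (66 bp).

5'-CAGAGTCACCTGTATACCTGCAGCTAACAAATATACGGCTGCGTCTTTCATGTAACCCGATGGTGG-3'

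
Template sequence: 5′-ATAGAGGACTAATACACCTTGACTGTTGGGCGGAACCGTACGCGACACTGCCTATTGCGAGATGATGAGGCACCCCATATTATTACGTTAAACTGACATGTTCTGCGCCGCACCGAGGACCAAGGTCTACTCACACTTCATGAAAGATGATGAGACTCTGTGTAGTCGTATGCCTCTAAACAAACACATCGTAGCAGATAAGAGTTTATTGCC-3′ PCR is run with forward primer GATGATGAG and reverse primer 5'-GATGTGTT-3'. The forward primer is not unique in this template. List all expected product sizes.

130 bp, 45 bp

The forward primer GATGATGAG matches the top strand at positions 61–69, 146–154.
The reverse primer's reverse complement is AACACATC, matching at positions 183–190.
Each forward site pairs with the reverse site to give a product ending at position 190: sizes 130, 45 bp.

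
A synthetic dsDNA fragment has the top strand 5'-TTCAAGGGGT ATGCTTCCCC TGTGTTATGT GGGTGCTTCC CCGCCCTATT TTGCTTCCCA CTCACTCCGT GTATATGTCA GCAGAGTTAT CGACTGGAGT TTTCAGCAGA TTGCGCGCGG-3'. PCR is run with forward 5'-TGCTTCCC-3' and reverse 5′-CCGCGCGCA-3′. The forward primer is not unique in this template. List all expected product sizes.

109 bp, 87 bp, 69 bp

The forward primer TGCTTCCC matches the top strand at positions 12–19, 34–41, 52–59.
The reverse primer's reverse complement is TGCGCGCGG, matching at positions 112–120.
Each forward site pairs with the reverse site to give a product ending at position 120: sizes 109, 87, 69 bp.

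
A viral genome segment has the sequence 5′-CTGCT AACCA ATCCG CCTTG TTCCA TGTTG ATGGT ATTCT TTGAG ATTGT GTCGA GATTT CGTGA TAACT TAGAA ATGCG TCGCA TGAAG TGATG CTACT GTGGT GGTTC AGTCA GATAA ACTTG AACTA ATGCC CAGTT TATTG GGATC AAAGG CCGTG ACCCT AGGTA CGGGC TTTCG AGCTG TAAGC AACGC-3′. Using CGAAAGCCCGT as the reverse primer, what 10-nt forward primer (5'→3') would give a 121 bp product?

The reverse primer's reverse complement ACGGGCTTTCG matches the template at positions 170–180, so the product ends at position 180.
A 121 bp product then starts at position 180 − 121 + 1 = 60.
The forward primer is identical to the top strand there: TCGTGATAAC.

5'-TCGTGATAAC-3'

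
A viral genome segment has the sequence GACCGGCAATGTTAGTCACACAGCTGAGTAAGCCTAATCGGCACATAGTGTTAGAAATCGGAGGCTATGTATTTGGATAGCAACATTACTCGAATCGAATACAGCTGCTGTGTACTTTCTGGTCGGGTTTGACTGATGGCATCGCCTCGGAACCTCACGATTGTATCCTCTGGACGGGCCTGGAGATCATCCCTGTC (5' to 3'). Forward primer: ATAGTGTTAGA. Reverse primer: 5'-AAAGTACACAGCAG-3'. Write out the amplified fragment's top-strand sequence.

5'-ATAGTGTTAGAAATCGGAGGCTATGTATTTGGATAGCAACATTACTCGAATCGAATACAGCTGCTGTGTACTTT-3'

Scanning the template, ATAGTGTTAGA occurs at positions 45–55; this primer anneals to the bottom strand there with its 3' end pointing downstream.
Reverse complement of the reverse primer: CTGCTGTGTACTTT. This occurs on the top strand at positions 105–118.
The product is the template from position 45 through 118 (74 bp).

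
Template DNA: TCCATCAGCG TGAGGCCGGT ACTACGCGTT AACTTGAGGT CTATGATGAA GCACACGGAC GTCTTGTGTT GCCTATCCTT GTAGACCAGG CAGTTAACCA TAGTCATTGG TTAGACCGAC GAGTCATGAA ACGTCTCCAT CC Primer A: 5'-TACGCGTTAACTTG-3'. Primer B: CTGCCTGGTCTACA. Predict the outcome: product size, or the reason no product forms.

Yes — a 71 bp product.

Primer A (TACGCGTTAACTTG) matches the top strand at positions 23–36; it acts as a forward primer.
Primer B's reverse complement is TGTAGACCAGGCAG, matching the top strand at positions 80–93; it acts as a reverse primer.
The 3' ends face each other across positions 23–93, giving a 71 bp product.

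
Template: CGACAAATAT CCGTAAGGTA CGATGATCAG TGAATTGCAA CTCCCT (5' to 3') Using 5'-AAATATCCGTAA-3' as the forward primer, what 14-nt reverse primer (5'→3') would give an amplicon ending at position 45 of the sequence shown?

5'-GGGAGTTGCAATTC-3'

The forward primer binds at positions 5–16; the product's 3' end on the top strand is position 45.
The reverse primer anneals to the top strand over positions 32–45, i.e. to GAATTGCAACTCCC.
Its sequence written 5'→3' is the reverse complement: GGGAGTTGCAATTC.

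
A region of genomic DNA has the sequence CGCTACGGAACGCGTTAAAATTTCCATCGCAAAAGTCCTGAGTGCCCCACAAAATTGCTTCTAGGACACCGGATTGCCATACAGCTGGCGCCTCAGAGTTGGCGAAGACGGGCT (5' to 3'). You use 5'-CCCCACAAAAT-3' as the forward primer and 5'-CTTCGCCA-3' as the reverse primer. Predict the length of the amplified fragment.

63 bp

The forward primer matches the template at positions 45–55.
Reverse complement of the reverse primer: TGGCGAAG. This occurs on the top strand at positions 100–107.
Amplicon spans positions 45–107: 63 bp.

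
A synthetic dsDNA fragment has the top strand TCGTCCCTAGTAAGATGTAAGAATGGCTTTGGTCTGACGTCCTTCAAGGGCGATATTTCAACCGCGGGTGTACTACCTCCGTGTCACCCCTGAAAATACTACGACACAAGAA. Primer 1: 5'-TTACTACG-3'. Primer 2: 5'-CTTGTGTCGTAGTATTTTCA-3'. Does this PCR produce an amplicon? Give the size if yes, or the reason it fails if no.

Primer 1 (TTACTACG) does not match the top strand, and its reverse complement CGTAGTAA does not match either.
With no annealing site for primer 1, no amplification occurs.

No product — primer 1 has no binding site in the template.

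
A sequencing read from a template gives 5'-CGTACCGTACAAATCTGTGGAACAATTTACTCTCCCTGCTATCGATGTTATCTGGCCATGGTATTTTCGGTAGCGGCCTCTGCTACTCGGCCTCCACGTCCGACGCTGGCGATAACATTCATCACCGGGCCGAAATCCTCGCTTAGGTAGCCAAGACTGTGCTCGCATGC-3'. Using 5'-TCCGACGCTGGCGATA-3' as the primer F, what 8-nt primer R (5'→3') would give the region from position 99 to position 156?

5'-TCTTGGCT-3'

The product's 3' end on the top strand is position 156.
The reverse primer anneals to the top strand over positions 149–156, i.e. to AGCCAAGA.
Its sequence written 5'→3' is the reverse complement: TCTTGGCT.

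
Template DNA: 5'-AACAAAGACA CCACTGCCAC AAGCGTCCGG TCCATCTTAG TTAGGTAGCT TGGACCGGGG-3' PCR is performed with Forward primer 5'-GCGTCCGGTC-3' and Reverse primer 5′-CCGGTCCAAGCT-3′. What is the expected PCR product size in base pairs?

36 bp

Scanning the template, GCGTCCGGTC occurs at positions 23–32; this primer anneals to the bottom strand there with its 3' end pointing downstream.
Reverse complement of the reverse primer: AGCTTGGACCGG. This occurs on the top strand at positions 47–58.
The product runs from position 23 to position 58, so its length is 58 − 23 + 1 = 36 bp.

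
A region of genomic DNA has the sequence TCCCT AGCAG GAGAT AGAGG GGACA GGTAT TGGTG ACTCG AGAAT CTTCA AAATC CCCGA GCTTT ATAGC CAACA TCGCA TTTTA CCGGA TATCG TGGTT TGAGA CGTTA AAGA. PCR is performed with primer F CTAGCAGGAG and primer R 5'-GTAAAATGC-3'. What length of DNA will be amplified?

Forward primer CTAGCAGGAG is found on the top strand at positions 4–13.
Reverse complement of the reverse primer: GCATTTTAC. This occurs on the top strand at positions 78–86.
Product length = (reverse-primer end) − (forward-primer start) + 1 = 86 − 4 + 1 = 83 bp.

83 bp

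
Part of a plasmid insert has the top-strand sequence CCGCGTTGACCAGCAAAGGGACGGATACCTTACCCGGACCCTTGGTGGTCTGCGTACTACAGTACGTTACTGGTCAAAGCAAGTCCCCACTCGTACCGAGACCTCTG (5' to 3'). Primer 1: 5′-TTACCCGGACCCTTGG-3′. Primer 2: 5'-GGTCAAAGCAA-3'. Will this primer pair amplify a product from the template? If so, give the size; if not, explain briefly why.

No product — both primers anneal to the same strand and extend in the same direction.

Primer 1 (TTACCCGGACCCTTGG) matches the top strand at positions 30–45 (3' end points downstream).
Primer 2 (GGTCAAAGCAA) also matches the top strand directly, at positions 72–82 — its reverse complement TTGCTTTGACC is not present.
Both primers anneal to the bottom strand with 3' ends pointing the same way, so neither can prime synthesis back toward the other.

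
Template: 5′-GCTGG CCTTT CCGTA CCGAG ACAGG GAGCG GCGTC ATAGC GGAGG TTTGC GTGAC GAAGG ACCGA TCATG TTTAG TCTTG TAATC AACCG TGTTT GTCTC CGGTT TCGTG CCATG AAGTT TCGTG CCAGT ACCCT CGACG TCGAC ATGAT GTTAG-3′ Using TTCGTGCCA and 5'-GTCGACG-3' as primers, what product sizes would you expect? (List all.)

The forward primer TTCGTGCCA matches the top strand at positions 105–113, 120–128.
The reverse primer's reverse complement is CGTCGAC, matching at positions 139–145.
Each forward site pairs with the reverse site to give a product ending at position 145: sizes 41, 26 bp.

41 bp, 26 bp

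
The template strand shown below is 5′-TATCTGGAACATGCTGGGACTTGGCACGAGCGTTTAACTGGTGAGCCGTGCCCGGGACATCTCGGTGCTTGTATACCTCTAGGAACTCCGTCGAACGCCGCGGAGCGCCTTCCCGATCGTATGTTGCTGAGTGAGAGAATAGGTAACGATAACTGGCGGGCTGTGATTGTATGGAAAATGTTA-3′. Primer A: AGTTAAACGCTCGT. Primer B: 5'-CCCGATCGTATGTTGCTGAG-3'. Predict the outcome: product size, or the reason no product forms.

Primer A (AGTTAAACGCTCGT) has reverse complement ACGAGCGTTTAACT, which matches the top strand at positions 26–39; primer A anneals to the top strand there with its 3' end pointing upstream toward position 26.
Primer B (CCCGATCGTATGTTGCTGAG) matches the top strand directly at positions 112–131; it anneals to the bottom strand with its 3' end pointing downstream toward position 131.
The 3' ends diverge (primer A extends toward position 1, primer B toward position 183), so the primers never converge on a shared product.

No product — the primers' 3' ends point away from each other.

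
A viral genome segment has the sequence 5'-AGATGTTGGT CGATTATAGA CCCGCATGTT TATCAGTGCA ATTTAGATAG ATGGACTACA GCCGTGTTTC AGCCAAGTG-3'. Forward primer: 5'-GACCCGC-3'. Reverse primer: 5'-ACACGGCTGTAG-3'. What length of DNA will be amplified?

Forward primer GACCCGC is found on the top strand at positions 19–25.
The reverse primer's reverse complement is CTACAGCCGTGT, which matches the template at positions 56–67.
The product runs from position 19 to position 67, so its length is 67 − 19 + 1 = 49 bp.

49 bp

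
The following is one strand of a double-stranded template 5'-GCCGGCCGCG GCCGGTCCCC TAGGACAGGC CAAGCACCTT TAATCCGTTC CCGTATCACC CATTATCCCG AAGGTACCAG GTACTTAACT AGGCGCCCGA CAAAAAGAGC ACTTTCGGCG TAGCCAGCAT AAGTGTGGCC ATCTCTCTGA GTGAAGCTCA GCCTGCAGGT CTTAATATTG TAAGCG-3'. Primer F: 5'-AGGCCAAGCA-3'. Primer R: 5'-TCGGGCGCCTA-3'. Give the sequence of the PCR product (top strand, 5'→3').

5'-AGGCCAAGCACCTTTAATCCGTTCCCGTATCACCCATTATCCCGAAGGTACCAGGTACTTAACTAGGCGCCCGA-3'

Forward primer AGGCCAAGCA is found on the top strand at positions 27–36.
Taking the reverse complement of TCGGGCGCCTA gives TAGGCGCCCGA, found at positions 90–100 on the template; the primer anneals here to the top strand with its 3' end pointing upstream.
The product is the template from position 27 through 100 (74 bp).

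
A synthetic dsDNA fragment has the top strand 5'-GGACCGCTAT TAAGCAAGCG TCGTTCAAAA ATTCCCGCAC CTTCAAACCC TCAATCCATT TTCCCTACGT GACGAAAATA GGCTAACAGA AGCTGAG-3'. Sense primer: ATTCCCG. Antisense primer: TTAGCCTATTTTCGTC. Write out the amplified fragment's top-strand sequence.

5'-ATTCCCGCACCTTCAAACCCTCAATCCATTTTCCCTACGTGACGAAAATAGGCTAA-3'

The forward primer matches the template at positions 31–37.
The reverse primer's reverse complement is GACGAAAATAGGCTAA, which matches the template at positions 71–86.
The product is the template from position 31 through 86 (56 bp).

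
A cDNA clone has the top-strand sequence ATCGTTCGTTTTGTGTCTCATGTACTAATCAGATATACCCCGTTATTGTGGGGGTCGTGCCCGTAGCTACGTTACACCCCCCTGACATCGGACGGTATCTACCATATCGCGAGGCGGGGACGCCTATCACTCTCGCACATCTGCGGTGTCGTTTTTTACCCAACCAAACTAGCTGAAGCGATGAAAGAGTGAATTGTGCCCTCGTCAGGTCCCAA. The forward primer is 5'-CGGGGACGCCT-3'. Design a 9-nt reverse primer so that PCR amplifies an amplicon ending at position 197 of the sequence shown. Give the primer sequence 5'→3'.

The forward primer binds at positions 115–125; the product's 3' end on the top strand is position 197.
The reverse primer anneals to the top strand over positions 189–197, i.e. to GTGAATTGT.
Its sequence written 5'→3' is the reverse complement: ACAATTCAC.

5'-ACAATTCAC-3'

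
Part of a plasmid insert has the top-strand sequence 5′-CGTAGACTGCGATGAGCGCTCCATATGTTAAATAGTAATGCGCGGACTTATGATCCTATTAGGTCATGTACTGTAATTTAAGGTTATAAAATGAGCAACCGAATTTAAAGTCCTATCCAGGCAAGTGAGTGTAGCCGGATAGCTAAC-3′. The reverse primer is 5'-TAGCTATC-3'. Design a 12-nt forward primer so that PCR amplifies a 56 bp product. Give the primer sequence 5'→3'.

The reverse primer's reverse complement GATAGCTA matches the template at positions 138–145, so the product ends at position 145.
A 56 bp product then starts at position 145 − 56 + 1 = 90.
The forward primer is identical to the top strand there: AATGAGCAACCG.

5'-AATGAGCAACCG-3'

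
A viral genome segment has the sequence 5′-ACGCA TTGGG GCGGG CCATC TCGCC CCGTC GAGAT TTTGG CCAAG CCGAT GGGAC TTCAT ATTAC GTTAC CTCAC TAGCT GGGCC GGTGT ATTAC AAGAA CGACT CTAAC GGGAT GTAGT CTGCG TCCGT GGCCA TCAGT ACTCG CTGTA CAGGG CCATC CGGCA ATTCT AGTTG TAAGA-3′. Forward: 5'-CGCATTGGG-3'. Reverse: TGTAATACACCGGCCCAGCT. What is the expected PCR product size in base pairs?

95 bp

The forward primer matches the template at positions 2–10.
Taking the reverse complement of TGTAATACACCGGCCCAGCT gives AGCTGGGCCGGTGTATTACA, found at positions 77–96 on the template; the primer anneals here to the top strand with its 3' end pointing upstream.
Product length = (reverse-primer end) − (forward-primer start) + 1 = 96 − 2 + 1 = 95 bp.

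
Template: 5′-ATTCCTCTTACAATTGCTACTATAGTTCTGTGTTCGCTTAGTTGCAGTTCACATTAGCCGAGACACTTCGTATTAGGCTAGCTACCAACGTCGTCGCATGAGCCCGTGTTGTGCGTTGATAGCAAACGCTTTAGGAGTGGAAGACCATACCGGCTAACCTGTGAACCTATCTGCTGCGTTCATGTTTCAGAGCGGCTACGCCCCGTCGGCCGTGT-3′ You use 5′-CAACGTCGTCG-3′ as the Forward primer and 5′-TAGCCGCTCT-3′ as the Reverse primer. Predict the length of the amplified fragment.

Scanning the template, CAACGTCGTCG occurs at positions 86–96; this primer anneals to the bottom strand there with its 3' end pointing downstream.
The reverse primer's reverse complement is AGAGCGGCTA, which matches the template at positions 189–198.
Product length = (reverse-primer end) − (forward-primer start) + 1 = 198 − 86 + 1 = 113 bp.

113 bp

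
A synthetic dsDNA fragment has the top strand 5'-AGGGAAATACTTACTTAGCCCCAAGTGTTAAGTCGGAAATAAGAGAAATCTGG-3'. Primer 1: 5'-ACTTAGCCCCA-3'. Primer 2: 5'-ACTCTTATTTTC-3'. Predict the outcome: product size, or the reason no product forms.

No product — primer 2 has no binding site in the template.

Primer 2 (ACTCTTATTTTC) does not match the top strand, and its reverse complement GAAAATAAGAGT does not match either.
With no annealing site for primer 2, no amplification occurs.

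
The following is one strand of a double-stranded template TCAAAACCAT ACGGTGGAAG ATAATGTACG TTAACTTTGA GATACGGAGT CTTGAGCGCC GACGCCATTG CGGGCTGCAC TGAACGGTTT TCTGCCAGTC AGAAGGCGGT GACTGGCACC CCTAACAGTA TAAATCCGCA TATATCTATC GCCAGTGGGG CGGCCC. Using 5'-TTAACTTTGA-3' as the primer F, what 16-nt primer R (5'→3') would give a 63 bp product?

5'-AGAAAACCGTTCAGTG-3'

The forward primer binds at positions 31–40, so a 63 bp product ends at position 31 + 63 − 1 = 93.
The reverse primer anneals to the top strand over positions 78–93, i.e. to CACTGAACGGTTTTCT.
Its sequence written 5'→3' is the reverse complement: AGAAAACCGTTCAGTG.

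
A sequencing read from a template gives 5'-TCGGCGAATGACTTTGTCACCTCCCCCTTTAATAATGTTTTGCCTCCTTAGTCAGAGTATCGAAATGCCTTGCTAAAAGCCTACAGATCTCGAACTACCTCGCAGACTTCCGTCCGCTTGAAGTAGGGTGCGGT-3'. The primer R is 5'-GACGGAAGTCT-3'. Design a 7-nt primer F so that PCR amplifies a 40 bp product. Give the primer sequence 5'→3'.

The reverse primer's reverse complement AGACTTCCGTC matches the template at positions 104–114, so the product ends at position 114.
A 40 bp product then starts at position 114 − 40 + 1 = 75.
The forward primer is identical to the top strand there: AAAAGCC.

5'-AAAAGCC-3'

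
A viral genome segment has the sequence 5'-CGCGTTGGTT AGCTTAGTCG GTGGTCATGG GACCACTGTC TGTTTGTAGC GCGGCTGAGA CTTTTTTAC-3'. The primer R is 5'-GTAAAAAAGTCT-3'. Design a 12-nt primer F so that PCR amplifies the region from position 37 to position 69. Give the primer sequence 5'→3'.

5'-TGTCTGTTTGTA-3'

The reverse primer's reverse complement AGACTTTTTTAC matches the template at positions 58–69; the product starts at position 37.
The forward primer is identical to the top strand over positions 37–48: TGTCTGTTTGTA.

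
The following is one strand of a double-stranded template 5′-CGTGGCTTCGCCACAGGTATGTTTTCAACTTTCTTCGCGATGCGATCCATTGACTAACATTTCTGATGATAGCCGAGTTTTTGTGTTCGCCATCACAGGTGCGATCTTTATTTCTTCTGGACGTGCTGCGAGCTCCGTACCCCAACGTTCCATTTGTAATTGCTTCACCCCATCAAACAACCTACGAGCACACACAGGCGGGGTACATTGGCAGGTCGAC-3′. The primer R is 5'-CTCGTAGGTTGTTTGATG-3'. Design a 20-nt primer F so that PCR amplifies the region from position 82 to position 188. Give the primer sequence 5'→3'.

5'-TGTGTTCGCCATCACAGGTG-3'

The reverse primer's reverse complement CATCAAACAACCTACGAG matches the template at positions 171–188; the product starts at position 82.
The forward primer is identical to the top strand over positions 82–101: TGTGTTCGCCATCACAGGTG.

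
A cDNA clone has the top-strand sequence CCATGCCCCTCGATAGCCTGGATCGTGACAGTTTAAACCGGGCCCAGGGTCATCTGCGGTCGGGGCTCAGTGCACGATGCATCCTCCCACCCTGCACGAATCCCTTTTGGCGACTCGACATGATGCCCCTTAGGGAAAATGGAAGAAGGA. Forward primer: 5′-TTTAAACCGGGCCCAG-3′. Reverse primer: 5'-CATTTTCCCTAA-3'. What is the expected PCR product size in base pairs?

Forward primer TTTAAACCGGGCCCAG is found on the top strand at positions 32–47.
The reverse primer's reverse complement is TTAGGGAAAATG, which matches the template at positions 130–141.
Product length = (reverse-primer end) − (forward-primer start) + 1 = 141 − 32 + 1 = 110 bp.

110 bp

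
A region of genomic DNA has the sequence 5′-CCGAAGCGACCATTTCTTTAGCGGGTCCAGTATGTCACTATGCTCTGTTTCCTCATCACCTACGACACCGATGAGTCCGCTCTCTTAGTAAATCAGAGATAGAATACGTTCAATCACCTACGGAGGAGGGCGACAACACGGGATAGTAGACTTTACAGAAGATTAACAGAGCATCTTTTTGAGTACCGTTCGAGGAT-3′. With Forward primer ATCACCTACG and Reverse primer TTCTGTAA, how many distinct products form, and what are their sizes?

Two products: 106 bp, 48 bp

The forward primer ATCACCTACG matches the top strand at positions 55–64, 113–122.
The reverse primer's reverse complement is TTACAGAA, matching at positions 153–160.
Each forward site pairs with the reverse site to give a product ending at position 160: sizes 106, 48 bp.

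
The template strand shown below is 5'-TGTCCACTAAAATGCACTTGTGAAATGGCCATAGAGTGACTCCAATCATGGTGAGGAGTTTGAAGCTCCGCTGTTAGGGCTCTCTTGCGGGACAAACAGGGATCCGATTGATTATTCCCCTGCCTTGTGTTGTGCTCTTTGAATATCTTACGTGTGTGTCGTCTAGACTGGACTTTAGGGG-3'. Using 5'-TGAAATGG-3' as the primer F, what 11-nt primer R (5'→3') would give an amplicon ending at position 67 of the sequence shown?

5'-AGCTTCAAACT-3'

The forward primer binds at positions 21–28; the product's 3' end on the top strand is position 67.
The reverse primer anneals to the top strand over positions 57–67, i.e. to AGTTTGAAGCT.
Its sequence written 5'→3' is the reverse complement: AGCTTCAAACT.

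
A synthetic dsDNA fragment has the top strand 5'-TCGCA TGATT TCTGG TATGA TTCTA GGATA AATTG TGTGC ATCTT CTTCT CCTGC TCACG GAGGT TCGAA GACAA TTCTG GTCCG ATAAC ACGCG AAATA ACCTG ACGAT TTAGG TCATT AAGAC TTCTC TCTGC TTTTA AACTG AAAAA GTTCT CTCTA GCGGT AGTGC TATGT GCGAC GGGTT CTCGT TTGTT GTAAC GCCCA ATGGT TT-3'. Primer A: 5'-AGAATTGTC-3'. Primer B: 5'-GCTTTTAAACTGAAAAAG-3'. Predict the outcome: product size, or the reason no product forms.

Primer A (AGAATTGTC) has reverse complement GACAATTCT, which matches the top strand at positions 71–79; primer A anneals to the top strand there with its 3' end pointing upstream toward position 71.
Primer B (GCTTTTAAACTGAAAAAG) matches the top strand directly at positions 134–151; it anneals to the bottom strand with its 3' end pointing downstream toward position 151.
The 3' ends diverge (primer A extends toward position 1, primer B toward position 212), so the primers never converge on a shared product.

No product — the primers' 3' ends point away from each other.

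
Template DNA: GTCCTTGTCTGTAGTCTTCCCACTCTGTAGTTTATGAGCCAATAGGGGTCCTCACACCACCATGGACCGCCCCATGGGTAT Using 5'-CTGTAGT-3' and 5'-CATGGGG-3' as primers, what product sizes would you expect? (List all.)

The forward primer CTGTAGT matches the top strand at positions 9–15, 25–31.
The reverse primer's reverse complement is CCCCATG, matching at positions 70–76.
Each forward site pairs with the reverse site to give a product ending at position 76: sizes 68, 52 bp.

68 bp, 52 bp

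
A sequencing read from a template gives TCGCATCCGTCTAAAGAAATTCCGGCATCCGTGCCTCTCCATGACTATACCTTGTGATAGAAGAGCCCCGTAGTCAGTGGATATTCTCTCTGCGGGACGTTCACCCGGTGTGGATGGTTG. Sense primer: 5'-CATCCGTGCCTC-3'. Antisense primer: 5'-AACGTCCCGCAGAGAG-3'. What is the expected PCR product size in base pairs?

Scanning the template, CATCCGTGCCTC occurs at positions 26–37; this primer anneals to the bottom strand there with its 3' end pointing downstream.
Reverse complement of the reverse primer: CTCTCTGCGGGACGTT. This occurs on the top strand at positions 86–101.
The product runs from position 26 to position 101, so its length is 101 − 26 + 1 = 76 bp.

76 bp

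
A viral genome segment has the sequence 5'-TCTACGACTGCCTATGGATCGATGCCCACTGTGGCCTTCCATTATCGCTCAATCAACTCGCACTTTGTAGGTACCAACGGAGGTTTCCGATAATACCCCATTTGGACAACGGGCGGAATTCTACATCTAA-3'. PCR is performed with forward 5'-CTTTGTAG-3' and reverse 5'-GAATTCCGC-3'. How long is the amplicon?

The forward primer matches the template at positions 63–70.
The reverse primer's reverse complement is GCGGAATTC, which matches the template at positions 113–121.
The product runs from position 63 to position 121, so its length is 121 − 63 + 1 = 59 bp.

59 bp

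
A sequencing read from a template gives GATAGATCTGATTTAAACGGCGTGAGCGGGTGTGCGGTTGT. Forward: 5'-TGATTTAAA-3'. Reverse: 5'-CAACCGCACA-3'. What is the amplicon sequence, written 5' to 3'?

5'-TGATTTAAACGGCGTGAGCGGGTGTGCGGTTG-3'

Forward primer TGATTTAAA is found on the top strand at positions 9–17.
Reverse complement of the reverse primer: TGTGCGGTTG. This occurs on the top strand at positions 31–40.
The product is the template from position 9 through 40 (32 bp).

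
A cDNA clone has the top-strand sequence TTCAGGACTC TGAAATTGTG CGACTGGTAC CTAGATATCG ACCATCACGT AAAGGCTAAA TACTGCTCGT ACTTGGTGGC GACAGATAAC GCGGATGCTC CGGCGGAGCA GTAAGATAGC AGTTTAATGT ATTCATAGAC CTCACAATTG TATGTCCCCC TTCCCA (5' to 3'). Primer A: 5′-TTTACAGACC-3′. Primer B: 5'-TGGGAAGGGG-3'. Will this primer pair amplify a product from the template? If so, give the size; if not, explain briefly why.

No product — primer A has no binding site in the template.

Primer A (TTTACAGACC) does not match the top strand, and its reverse complement GGTCTGTAAA does not match either.
With no annealing site for primer A, no amplification occurs.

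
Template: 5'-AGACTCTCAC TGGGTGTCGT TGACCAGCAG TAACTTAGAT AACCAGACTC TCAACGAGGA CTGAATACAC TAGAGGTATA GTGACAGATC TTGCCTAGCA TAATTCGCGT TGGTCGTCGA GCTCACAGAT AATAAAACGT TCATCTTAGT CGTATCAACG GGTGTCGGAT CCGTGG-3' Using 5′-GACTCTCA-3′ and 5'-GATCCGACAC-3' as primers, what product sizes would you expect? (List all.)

170 bp, 126 bp

The forward primer GACTCTCA matches the top strand at positions 2–9, 46–53.
The reverse primer's reverse complement is GTGTCGGATC, matching at positions 162–171.
Each forward site pairs with the reverse site to give a product ending at position 171: sizes 170, 126 bp.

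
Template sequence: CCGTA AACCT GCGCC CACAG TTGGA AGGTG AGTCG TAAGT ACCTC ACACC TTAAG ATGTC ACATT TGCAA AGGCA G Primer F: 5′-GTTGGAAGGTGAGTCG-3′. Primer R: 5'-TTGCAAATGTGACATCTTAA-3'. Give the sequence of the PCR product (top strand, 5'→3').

Forward primer GTTGGAAGGTGAGTCG is found on the top strand at positions 20–35.
Taking the reverse complement of TTGCAAATGTGACATCTTAA gives TTAAGATGTCACATTTGCAA, found at positions 51–70 on the template; the primer anneals here to the top strand with its 3' end pointing upstream.
The product is the template from position 20 through 70 (51 bp).

5'-GTTGGAAGGTGAGTCGTAAGTACCTCACACCTTAAGATGTCACATTTGCAA-3'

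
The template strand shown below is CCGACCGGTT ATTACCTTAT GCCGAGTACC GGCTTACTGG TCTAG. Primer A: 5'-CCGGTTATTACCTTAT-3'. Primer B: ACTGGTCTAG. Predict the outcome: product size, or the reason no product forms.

Primer A (CCGGTTATTACCTTAT) matches the top strand at positions 5–20 (3' end points downstream).
Primer B (ACTGGTCTAG) also matches the top strand directly, at positions 36–45 — its reverse complement CTAGACCAGT is not present.
Both primers anneal to the bottom strand with 3' ends pointing the same way, so neither can prime synthesis back toward the other.

No product — both primers anneal to the same strand and extend in the same direction.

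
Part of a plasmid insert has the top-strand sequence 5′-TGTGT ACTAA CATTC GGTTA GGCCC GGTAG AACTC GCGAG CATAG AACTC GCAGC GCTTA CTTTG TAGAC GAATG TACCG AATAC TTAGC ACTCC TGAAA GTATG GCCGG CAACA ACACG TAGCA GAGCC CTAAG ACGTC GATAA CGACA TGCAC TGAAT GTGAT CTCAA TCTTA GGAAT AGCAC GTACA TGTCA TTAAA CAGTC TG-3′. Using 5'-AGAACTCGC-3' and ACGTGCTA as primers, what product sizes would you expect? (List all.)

159 bp, 144 bp

The forward primer AGAACTCGC matches the top strand at positions 29–37, 44–52.
The reverse primer's reverse complement is TAGCACGT, matching at positions 180–187.
Each forward site pairs with the reverse site to give a product ending at position 187: sizes 159, 144 bp.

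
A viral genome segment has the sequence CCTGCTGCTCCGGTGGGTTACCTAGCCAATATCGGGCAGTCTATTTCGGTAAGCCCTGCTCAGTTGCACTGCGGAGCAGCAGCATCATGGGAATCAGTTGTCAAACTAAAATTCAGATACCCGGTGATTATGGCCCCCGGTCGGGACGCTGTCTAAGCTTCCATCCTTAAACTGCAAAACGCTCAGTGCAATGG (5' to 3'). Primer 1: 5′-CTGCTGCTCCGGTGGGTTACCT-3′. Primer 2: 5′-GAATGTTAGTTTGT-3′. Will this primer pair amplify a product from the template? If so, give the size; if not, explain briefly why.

No product — primer 2 has no binding site in the template.

Primer 2 (GAATGTTAGTTTGT) does not match the top strand, and its reverse complement ACAAACTAACATTC does not match either.
With no annealing site for primer 2, no amplification occurs.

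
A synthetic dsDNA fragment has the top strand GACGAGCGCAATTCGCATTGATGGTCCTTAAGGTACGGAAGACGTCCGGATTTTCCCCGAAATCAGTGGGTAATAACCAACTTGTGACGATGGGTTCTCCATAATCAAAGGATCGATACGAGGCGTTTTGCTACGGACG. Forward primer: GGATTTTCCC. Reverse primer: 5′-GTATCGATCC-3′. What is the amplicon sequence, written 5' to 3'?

The forward primer matches the template at positions 48–57.
The reverse primer's reverse complement is GGATCGATAC, which matches the template at positions 110–119.
The product is the template from position 48 through 119 (72 bp).

5'-GGATTTTCCCCGAAATCAGTGGGTAATAACCAACTTGTGACGATGGGTTCTCCATAATCAAAGGATCGATAC-3'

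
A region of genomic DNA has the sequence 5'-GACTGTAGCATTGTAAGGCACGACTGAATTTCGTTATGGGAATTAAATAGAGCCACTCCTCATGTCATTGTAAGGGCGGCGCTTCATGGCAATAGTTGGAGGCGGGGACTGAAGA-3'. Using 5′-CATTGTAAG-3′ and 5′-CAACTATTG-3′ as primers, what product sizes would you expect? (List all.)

90 bp, 33 bp

The forward primer CATTGTAAG matches the top strand at positions 9–17, 66–74.
The reverse primer's reverse complement is CAATAGTTG, matching at positions 90–98.
Each forward site pairs with the reverse site to give a product ending at position 98: sizes 90, 33 bp.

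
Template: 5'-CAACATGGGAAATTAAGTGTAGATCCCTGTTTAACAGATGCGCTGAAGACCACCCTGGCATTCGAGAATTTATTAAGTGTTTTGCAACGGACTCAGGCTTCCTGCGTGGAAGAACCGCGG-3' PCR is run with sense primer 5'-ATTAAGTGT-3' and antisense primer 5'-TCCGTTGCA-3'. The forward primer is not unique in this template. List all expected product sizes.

The forward primer ATTAAGTGT matches the top strand at positions 12–20, 72–80.
The reverse primer's reverse complement is TGCAACGGA, matching at positions 83–91.
Each forward site pairs with the reverse site to give a product ending at position 91: sizes 80, 20 bp.

80 bp, 20 bp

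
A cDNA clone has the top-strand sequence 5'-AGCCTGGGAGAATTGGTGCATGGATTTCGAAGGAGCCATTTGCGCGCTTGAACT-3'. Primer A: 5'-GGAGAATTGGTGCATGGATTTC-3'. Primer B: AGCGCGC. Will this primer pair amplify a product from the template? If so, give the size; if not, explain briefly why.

Yes — a 42 bp product.

Primer A (GGAGAATTGGTGCATGGATTTC) matches the top strand at positions 7–28; it acts as a forward primer.
Primer B's reverse complement is GCGCGCT, matching the top strand at positions 42–48; it acts as a reverse primer.
The 3' ends face each other across positions 7–48, giving a 42 bp product.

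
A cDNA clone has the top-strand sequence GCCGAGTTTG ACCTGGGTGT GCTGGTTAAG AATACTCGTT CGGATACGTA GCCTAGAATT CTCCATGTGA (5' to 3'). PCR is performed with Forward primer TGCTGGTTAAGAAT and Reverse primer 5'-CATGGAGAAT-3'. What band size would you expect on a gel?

48 bp

The forward primer matches the template at positions 20–33.
Taking the reverse complement of CATGGAGAAT gives ATTCTCCATG, found at positions 58–67 on the template; the primer anneals here to the top strand with its 3' end pointing upstream.
Amplicon spans positions 20–67: 48 bp.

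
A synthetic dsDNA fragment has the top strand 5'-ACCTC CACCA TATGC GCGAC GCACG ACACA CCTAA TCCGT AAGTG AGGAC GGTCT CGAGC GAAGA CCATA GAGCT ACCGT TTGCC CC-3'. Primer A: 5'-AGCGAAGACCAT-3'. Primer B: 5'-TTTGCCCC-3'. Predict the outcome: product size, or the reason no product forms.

No product — both primers anneal to the same strand and extend in the same direction.

Primer A (AGCGAAGACCAT) matches the top strand at positions 58–69 (3' end points downstream).
Primer B (TTTGCCCC) also matches the top strand directly, at positions 80–87 — its reverse complement GGGGCAAA is not present.
Both primers anneal to the bottom strand with 3' ends pointing the same way, so neither can prime synthesis back toward the other.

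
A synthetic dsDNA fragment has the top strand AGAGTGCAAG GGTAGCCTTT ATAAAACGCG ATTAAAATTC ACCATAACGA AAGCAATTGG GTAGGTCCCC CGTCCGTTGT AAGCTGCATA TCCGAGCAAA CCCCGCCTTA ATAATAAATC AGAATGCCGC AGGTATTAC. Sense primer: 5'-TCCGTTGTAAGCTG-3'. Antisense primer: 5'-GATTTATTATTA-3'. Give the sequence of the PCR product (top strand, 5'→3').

The forward primer matches the template at positions 73–86.
Taking the reverse complement of GATTTATTATTA gives TAATAATAAATC, found at positions 109–120 on the template; the primer anneals here to the top strand with its 3' end pointing upstream.
The product is the template from position 73 through 120 (48 bp).

5'-TCCGTTGTAAGCTGCATATCCGAGCAAACCCCGCCTTAATAATAAATC-3'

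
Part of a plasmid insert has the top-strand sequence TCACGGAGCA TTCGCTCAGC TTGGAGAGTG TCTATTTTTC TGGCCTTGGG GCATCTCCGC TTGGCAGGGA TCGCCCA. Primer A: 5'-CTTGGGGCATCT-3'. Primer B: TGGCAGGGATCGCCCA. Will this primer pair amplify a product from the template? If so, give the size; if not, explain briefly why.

Primer A (CTTGGGGCATCT) matches the top strand at positions 45–56 (3' end points downstream).
Primer B (TGGCAGGGATCGCCCA) also matches the top strand directly, at positions 62–77 — its reverse complement TGGGCGATCCCTGCCA is not present.
Both primers anneal to the bottom strand with 3' ends pointing the same way, so neither can prime synthesis back toward the other.

No product — both primers anneal to the same strand and extend in the same direction.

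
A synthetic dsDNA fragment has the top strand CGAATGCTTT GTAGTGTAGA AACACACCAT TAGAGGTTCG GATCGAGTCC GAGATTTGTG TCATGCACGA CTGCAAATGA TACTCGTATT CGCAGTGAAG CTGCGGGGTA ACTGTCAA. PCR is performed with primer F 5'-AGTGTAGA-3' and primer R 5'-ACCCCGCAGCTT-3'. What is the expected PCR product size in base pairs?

The forward primer matches the template at positions 13–20.
The reverse primer's reverse complement is AAGCTGCGGGGT, which matches the template at positions 98–109.
Amplicon spans positions 13–109: 97 bp.

97 bp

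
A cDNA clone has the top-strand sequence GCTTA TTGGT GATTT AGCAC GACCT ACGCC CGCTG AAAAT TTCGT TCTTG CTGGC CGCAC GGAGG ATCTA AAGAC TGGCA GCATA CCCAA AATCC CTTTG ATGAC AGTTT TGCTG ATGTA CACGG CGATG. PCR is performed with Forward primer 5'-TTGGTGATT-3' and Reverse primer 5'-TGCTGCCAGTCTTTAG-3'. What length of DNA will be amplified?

78 bp

Scanning the template, TTGGTGATT occurs at positions 6–14; this primer anneals to the bottom strand there with its 3' end pointing downstream.
Taking the reverse complement of TGCTGCCAGTCTTTAG gives CTAAAGACTGGCAGCA, found at positions 68–83 on the template; the primer anneals here to the top strand with its 3' end pointing upstream.
The product runs from position 6 to position 83, so its length is 83 − 6 + 1 = 78 bp.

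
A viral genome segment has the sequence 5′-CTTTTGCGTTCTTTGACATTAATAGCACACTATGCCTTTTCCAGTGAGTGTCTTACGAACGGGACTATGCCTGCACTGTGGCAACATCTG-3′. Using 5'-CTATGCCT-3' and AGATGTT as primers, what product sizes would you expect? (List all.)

60 bp, 25 bp

The forward primer CTATGCCT matches the top strand at positions 30–37, 65–72.
The reverse primer's reverse complement is AACATCT, matching at positions 83–89.
Each forward site pairs with the reverse site to give a product ending at position 89: sizes 60, 25 bp.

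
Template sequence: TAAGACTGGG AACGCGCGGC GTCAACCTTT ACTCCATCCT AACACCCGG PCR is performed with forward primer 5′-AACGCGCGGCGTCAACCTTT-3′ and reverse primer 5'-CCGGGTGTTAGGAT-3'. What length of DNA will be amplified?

39 bp

Scanning the template, AACGCGCGGCGTCAACCTTT occurs at positions 11–30; this primer anneals to the bottom strand there with its 3' end pointing downstream.
Reverse complement of the reverse primer: ATCCTAACACCCGG. This occurs on the top strand at positions 36–49.
Product length = (reverse-primer end) − (forward-primer start) + 1 = 49 − 11 + 1 = 39 bp.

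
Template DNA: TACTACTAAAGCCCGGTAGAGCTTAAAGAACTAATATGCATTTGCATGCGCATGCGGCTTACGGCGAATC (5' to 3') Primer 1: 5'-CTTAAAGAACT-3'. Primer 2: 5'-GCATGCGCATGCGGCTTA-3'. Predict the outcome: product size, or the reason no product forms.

Primer 1 (CTTAAAGAACT) matches the top strand at positions 22–32 (3' end points downstream).
Primer 2 (GCATGCGCATGCGGCTTA) also matches the top strand directly, at positions 44–61 — its reverse complement TAAGCCGCATGCGCATGC is not present.
Both primers anneal to the bottom strand with 3' ends pointing the same way, so neither can prime synthesis back toward the other.

No product — both primers anneal to the same strand and extend in the same direction.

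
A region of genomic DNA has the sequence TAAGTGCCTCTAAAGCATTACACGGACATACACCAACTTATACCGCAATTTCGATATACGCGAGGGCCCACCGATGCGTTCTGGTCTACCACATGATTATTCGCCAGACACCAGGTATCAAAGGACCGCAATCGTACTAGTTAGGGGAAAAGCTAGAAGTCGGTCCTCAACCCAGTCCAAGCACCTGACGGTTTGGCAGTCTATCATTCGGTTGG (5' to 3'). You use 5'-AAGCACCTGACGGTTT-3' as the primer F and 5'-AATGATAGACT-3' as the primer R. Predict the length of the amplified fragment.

The forward primer matches the template at positions 179–194.
Reverse complement of the reverse primer: AGTCTATCATT. This occurs on the top strand at positions 198–208.
Amplicon spans positions 179–208: 30 bp.

30 bp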